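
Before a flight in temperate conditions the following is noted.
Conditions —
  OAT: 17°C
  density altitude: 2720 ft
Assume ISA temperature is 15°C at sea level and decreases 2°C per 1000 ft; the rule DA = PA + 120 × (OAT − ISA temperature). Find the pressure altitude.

2000 ft

DA = PA + 120 × (OAT − (15 − 2·PA/1000)) = PA + 120·OAT − 1800 + 0.24·PA = 1.24·PA + 120·OAT − 1800.
So 1.24·PA = 2720 − 120 × 17 + 1800 = 2480.
PA = 2480 / 1.24 = 2000 ft.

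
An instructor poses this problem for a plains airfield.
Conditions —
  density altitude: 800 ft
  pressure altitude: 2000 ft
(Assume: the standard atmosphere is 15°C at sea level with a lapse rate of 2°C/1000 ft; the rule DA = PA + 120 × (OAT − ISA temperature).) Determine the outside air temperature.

Density altitude − pressure altitude = 800 − 2000 = -1200 ft.
At 120 ft/°C that is an ISA deviation of -1200/120 = -10°C.
ISA temperature at 2000 ft = 15 − 2 × (2000/1000) = 11°C.
OAT = ISA + deviation = 11 + (-10) = 1°C.

1°C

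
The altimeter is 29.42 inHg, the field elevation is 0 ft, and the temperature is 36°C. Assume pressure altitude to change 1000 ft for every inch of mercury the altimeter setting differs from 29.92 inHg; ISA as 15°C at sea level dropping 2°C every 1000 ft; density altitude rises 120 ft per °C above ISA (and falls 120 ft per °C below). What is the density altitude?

3140 ft

Pressure altitude = 0 + (29.92 − 29.42) × 1000 = 0 + (+500) = 500 ft.
ISA temperature at 500 ft = 15 − 2 × (500/1000) = 14°C.
ISA deviation = 36 − 14 = +22°C.
Density altitude = 500 + 120 × (22) = 3140 ft.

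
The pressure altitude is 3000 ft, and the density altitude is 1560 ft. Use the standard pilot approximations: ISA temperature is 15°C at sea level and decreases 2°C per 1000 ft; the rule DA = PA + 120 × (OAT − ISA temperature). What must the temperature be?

-3°C

Density altitude − pressure altitude = 1560 − 3000 = -1440 ft.
At 120 ft/°C that is an ISA deviation of -1440/120 = -12°C.
ISA temperature at 3000 ft = 15 − 2 × (3000/1000) = 9°C.
OAT = ISA + deviation = 9 + (-12) = -3°C.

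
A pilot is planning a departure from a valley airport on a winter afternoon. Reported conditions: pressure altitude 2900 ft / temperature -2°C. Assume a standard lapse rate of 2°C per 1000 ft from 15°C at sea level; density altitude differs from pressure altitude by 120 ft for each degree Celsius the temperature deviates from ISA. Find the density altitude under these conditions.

1556 ft

ISA temperature at 2900 ft = 15 − 2 × (2900/1000) = 9.2°C.
ISA deviation = -2 − 9.2 = -11.2°C.
Density altitude = 2900 + 120 × (-11.2) = 2900 + (-1344) = 1556 ft.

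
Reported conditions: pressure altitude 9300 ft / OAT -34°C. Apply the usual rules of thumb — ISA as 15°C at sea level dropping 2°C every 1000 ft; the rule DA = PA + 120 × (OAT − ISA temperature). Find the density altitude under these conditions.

ISA temperature at 9300 ft = 15 − 2 × (9300/1000) = -3.6°C.
ISA deviation = -34 − (-3.6) = -30.4°C.
Density altitude = 9300 + 120 × (-30.4) = 9300 + (-3648) = 5652 ft.

5652 ft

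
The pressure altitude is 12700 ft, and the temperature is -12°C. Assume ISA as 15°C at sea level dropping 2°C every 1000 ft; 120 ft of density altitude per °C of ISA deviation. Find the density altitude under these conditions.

12508 ft

ISA temperature at 12700 ft = 15 − 2 × (12700/1000) = -10.4°C.
ISA deviation = -12 − (-10.4) = -1.6°C.
Density altitude = 12700 + 120 × (-1.6) = 12700 + (-192) = 12508 ft.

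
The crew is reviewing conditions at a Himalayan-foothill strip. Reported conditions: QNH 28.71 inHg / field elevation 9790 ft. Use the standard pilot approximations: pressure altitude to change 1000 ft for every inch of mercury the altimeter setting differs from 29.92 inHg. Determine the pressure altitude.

Pressure correction = (29.92 − 28.71) × 1000 = +1210 ft.
Pressure altitude = 9790 + (+1210) = 11000 ft.

11000 ft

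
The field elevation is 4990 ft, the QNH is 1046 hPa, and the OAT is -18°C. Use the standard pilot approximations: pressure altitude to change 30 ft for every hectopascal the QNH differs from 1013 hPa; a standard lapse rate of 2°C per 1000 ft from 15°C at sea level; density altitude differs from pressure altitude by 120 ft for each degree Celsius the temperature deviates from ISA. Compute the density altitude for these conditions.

Pressure altitude = 4990 + (1013 − 1046) × 30 = 4990 + (-990) = 4000 ft.
ISA temperature at 4000 ft = 15 − 2 × (4000/1000) = 7°C.
ISA deviation = -18 − 7 = -25°C.
Density altitude = 4000 + 120 × (-25) = 1000 ft.

1000 ft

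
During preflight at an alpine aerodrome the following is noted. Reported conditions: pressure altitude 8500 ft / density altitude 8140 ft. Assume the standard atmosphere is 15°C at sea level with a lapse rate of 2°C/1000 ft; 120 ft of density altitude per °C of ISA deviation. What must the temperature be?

-5°C

Density altitude − pressure altitude = 8140 − 8500 = -360 ft.
At 120 ft/°C that is an ISA deviation of -360/120 = -3°C.
ISA temperature at 8500 ft = 15 − 2 × (8500/1000) = -2°C.
OAT = ISA + deviation = -2 + (-3) = -5°C.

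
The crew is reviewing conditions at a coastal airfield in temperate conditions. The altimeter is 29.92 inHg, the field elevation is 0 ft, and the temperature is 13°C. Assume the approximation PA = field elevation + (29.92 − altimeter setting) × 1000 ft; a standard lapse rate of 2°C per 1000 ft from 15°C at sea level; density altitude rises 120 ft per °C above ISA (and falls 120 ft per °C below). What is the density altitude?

Pressure altitude = 0 + (29.92 − 29.92) × 1000 = 0 + (0) = 0 ft.
ISA temperature at 0 ft = 15 − 2 × (0/1000) = 15°C.
ISA deviation = 13 − 15 = -2°C.
Density altitude = 0 + 120 × (-2) = -240 ft.

-240 ft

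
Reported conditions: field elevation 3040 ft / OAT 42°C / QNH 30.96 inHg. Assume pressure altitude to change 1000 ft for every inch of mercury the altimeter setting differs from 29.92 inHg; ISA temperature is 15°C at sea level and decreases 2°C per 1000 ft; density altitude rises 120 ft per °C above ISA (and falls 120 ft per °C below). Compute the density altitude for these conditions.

Pressure altitude = 3040 + (29.92 − 30.96) × 1000 = 3040 + (-1040) = 2000 ft.
ISA temperature at 2000 ft = 15 − 2 × (2000/1000) = 11°C.
ISA deviation = 42 − 11 = +31°C.
Density altitude = 2000 + 120 × (31) = 5720 ft.

5720 ft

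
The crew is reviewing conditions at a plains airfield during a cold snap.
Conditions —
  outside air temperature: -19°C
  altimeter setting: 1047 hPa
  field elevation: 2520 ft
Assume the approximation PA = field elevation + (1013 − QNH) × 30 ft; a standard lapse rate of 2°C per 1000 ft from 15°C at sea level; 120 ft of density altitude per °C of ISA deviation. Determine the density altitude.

Pressure altitude = 2520 + (1013 − 1047) × 30 = 2520 + (-1020) = 1500 ft.
ISA temperature at 1500 ft = 15 − 2 × (1500/1000) = 12°C.
ISA deviation = -19 − 12 = -31°C.
Density altitude = 1500 + 120 × (-31) = -2220 ft.

-2220 ft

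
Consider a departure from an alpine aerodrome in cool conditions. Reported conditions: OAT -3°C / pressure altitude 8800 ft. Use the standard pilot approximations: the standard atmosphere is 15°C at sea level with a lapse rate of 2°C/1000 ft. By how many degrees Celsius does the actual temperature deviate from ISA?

ISA-0.4°C

ISA temperature at 8800 ft = 15 − 2 × (8800/1000) = -2.6°C.
Deviation = OAT − ISA = -3 − (-2.6) = -0.4°C.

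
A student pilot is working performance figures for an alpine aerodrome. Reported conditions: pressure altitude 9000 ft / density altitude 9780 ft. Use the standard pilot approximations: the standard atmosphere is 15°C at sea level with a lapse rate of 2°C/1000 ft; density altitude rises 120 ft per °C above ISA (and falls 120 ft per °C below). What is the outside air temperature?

Density altitude − pressure altitude = 9780 − 9000 = +780 ft.
At 120 ft/°C that is an ISA deviation of 780/120 = +6.5°C.
ISA temperature at 9000 ft = 15 − 2 × (9000/1000) = -3°C.
OAT = ISA + deviation = -3 + (+6.5) = 3.5°C.

3.5°C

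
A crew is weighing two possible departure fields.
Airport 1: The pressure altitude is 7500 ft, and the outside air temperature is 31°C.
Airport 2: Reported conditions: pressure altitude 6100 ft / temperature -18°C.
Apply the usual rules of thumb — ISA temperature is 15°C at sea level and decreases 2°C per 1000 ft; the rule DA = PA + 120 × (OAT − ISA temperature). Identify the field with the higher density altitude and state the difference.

Airport 1 by 7616 ft

Airport 1: ISA temp = 0°C, deviation +31°C, DA = 7500 + 120 × 31 = 11220 ft.
Airport 2: ISA temp = 2.8°C, deviation -20.8°C, DA = 6100 + 120 × (-20.8) = 3604 ft.
Airport 1 is higher by 11220 − 3604 = 7616 ft.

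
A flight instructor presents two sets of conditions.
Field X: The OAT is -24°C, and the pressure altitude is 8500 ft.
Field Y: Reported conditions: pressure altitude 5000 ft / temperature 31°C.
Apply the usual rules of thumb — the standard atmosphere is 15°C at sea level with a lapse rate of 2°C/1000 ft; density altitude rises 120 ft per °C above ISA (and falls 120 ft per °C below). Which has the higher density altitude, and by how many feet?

Field Y by 2260 ft

Field X: ISA temp = -2°C, deviation -22°C, DA = 8500 + 120 × (-22) = 5860 ft.
Field Y: ISA temp = 5°C, deviation +26°C, DA = 5000 + 120 × 26 = 8120 ft.
Field Y is higher by 8120 − 5860 = 2260 ft.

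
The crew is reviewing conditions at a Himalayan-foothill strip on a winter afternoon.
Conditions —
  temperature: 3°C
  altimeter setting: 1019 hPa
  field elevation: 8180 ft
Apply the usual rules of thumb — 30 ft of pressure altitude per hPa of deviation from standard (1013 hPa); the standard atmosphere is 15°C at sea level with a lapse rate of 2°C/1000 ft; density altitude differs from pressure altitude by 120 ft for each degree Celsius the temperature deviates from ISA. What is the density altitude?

Pressure altitude = 8180 + (1013 − 1019) × 30 = 8180 + (-180) = 8000 ft.
ISA temperature at 8000 ft = 15 − 2 × (8000/1000) = -1°C.
ISA deviation = 3 − (-1) = +4°C.
Density altitude = 8000 + 120 × (4) = 8480 ft.

8480 ft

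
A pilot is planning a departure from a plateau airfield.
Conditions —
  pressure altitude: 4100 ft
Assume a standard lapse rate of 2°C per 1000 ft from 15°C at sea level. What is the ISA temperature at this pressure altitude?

ISA temperature = 15 − 2 × (4100/1000) = 15 − 8.2 = 6.8°C.

6.8°C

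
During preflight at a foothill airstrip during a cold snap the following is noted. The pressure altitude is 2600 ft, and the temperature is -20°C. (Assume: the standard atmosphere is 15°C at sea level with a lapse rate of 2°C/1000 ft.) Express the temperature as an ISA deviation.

ISA-29.8°C

ISA temperature at 2600 ft = 15 − 2 × (2600/1000) = 9.8°C.
Deviation = OAT − ISA = -20 − 9.8 = -29.8°C.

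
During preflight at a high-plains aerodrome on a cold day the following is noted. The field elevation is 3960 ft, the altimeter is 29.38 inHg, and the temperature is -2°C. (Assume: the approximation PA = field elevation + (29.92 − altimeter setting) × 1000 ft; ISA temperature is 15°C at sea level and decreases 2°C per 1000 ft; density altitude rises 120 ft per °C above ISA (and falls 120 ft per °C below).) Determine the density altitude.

3540 ft

Pressure altitude = 3960 + (29.92 − 29.38) × 1000 = 3960 + (+540) = 4500 ft.
ISA temperature at 4500 ft = 15 − 2 × (4500/1000) = 6°C.
ISA deviation = -2 − 6 = -8°C.
Density altitude = 4500 + 120 × (-8) = 3540 ft.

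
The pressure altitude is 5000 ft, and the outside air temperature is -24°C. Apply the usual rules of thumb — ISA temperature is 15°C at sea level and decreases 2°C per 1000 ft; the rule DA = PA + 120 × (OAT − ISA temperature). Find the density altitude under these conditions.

ISA temperature at 5000 ft = 15 − 2 × (5000/1000) = 5°C.
ISA deviation = -24 − 5 = -29°C.
Density altitude = 5000 + 120 × (-29) = 5000 + (-3480) = 1520 ft.

1520 ft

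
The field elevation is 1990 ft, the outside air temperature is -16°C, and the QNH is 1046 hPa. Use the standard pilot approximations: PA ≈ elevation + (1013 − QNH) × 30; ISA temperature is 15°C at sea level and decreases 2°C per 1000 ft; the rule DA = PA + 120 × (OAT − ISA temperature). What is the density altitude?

-2480 ft

Pressure altitude = 1990 + (1013 − 1046) × 30 = 1990 + (-990) = 1000 ft.
ISA temperature at 1000 ft = 15 − 2 × (1000/1000) = 13°C.
ISA deviation = -16 − 13 = -29°C.
Density altitude = 1000 + 120 × (-29) = -2480 ft.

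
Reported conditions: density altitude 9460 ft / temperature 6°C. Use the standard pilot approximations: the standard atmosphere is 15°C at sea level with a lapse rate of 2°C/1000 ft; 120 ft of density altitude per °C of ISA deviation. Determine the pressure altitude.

8500 ft

DA = PA + 120 × (OAT − (15 − 2·PA/1000)) = PA + 120·OAT − 1800 + 0.24·PA = 1.24·PA + 120·OAT − 1800.
So 1.24·PA = 9460 − 120 × 6 + 1800 = 10540.
PA = 10540 / 1.24 = 8500 ft.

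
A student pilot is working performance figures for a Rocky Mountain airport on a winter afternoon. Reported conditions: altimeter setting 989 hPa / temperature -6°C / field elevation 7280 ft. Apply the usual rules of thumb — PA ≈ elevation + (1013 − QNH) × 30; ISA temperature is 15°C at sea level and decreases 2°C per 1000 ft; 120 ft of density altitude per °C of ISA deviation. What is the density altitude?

Pressure altitude = 7280 + (1013 − 989) × 30 = 7280 + (+720) = 8000 ft.
ISA temperature at 8000 ft = 15 − 2 × (8000/1000) = -1°C.
ISA deviation = -6 − (-1) = -5°C.
Density altitude = 8000 + 120 × (-5) = 7400 ft.

7400 ft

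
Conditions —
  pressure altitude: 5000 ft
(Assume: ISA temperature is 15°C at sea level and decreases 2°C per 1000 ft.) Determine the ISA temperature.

ISA temperature = 15 − 2 × (5000/1000) = 15 − 10 = 5°C.

5°C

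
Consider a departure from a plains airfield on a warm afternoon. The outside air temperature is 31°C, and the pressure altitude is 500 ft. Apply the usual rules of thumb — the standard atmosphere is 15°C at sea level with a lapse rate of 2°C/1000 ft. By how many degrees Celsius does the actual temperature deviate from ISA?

ISA+17°C

ISA temperature at 500 ft = 15 − 2 × (500/1000) = 14°C.
Deviation = OAT − ISA = 31 − 14 = +17°C.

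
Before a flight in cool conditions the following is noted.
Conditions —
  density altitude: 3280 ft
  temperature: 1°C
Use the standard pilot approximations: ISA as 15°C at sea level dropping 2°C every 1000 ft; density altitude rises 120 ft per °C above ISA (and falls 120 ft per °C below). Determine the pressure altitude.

DA = PA + 120 × (OAT − (15 − 2·PA/1000)) = PA + 120·OAT − 1800 + 0.24·PA = 1.24·PA + 120·OAT − 1800.
So 1.24·PA = 3280 − 120 × 1 + 1800 = 4960.
PA = 4960 / 1.24 = 4000 ft.

4000 ft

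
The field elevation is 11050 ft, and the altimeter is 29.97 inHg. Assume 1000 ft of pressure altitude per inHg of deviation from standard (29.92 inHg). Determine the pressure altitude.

Pressure correction = (29.92 − 29.97) × 1000 = -50 ft.
Pressure altitude = 11050 + (-50) = 11000 ft.

11000 ft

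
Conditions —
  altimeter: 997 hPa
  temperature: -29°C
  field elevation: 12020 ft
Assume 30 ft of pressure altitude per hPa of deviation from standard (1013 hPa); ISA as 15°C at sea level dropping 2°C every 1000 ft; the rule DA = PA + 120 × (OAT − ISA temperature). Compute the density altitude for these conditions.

10220 ft

Pressure altitude = 12020 + (1013 − 997) × 30 = 12020 + (+480) = 12500 ft.
ISA temperature at 12500 ft = 15 − 2 × (12500/1000) = -10°C.
ISA deviation = -29 − (-10) = -19°C.
Density altitude = 12500 + 120 × (-19) = 10220 ft.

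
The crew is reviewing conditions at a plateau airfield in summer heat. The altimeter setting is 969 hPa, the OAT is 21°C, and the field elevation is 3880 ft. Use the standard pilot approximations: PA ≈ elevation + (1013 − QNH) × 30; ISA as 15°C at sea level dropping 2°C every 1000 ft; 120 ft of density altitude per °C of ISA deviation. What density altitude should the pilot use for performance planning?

Pressure altitude = 3880 + (1013 − 969) × 30 = 3880 + (+1320) = 5200 ft.
ISA temperature at 5200 ft = 15 − 2 × (5200/1000) = 4.6°C.
ISA deviation = 21 − 4.6 = +16.4°C.
Density altitude = 5200 + 120 × (16.4) = 7168 ft.

7168 ft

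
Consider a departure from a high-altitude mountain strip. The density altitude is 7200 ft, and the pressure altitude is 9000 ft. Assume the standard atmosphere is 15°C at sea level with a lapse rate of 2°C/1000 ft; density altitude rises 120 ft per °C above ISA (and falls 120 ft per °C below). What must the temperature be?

-18°C

Density altitude − pressure altitude = 7200 − 9000 = -1800 ft.
At 120 ft/°C that is an ISA deviation of -1800/120 = -15°C.
ISA temperature at 9000 ft = 15 − 2 × (9000/1000) = -3°C.
OAT = ISA + deviation = -3 + (-15) = -18°C.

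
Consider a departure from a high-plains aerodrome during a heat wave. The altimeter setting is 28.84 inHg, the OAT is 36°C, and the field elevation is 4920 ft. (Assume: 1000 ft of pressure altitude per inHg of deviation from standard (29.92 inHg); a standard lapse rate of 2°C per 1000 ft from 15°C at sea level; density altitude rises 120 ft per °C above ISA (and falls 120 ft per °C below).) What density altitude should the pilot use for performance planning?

Pressure altitude = 4920 + (29.92 − 28.84) × 1000 = 4920 + (+1080) = 6000 ft.
ISA temperature at 6000 ft = 15 − 2 × (6000/1000) = 3°C.
ISA deviation = 36 − 3 = +33°C.
Density altitude = 6000 + 120 × (33) = 9960 ft.

9960 ft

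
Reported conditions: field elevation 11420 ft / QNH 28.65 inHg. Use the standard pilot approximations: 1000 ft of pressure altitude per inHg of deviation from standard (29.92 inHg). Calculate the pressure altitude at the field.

Pressure correction = (29.92 − 28.65) × 1000 = +1270 ft.
Pressure altitude = 11420 + (+1270) = 12690 ft.

12690 ft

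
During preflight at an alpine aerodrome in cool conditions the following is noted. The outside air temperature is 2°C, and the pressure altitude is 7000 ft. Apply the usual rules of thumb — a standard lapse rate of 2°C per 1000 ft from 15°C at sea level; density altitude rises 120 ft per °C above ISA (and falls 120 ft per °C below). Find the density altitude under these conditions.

ISA temperature at 7000 ft = 15 − 2 × (7000/1000) = 1°C.
ISA deviation = 2 − 1 = +1°C.
Density altitude = 7000 + 120 × (1) = 7000 + (+120) = 7120 ft.

7120 ft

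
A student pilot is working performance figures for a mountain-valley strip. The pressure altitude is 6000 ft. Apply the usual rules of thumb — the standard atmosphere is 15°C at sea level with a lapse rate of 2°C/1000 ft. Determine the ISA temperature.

ISA temperature = 15 − 2 × (6000/1000) = 15 − 12 = 3°C.

3°C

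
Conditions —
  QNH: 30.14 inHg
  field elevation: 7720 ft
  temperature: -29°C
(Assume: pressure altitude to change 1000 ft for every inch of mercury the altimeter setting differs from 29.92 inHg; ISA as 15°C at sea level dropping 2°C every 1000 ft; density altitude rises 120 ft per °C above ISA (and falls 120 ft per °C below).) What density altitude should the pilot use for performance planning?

Pressure altitude = 7720 + (29.92 − 30.14) × 1000 = 7720 + (-220) = 7500 ft.
ISA temperature at 7500 ft = 15 − 2 × (7500/1000) = 0°C.
ISA deviation = -29 − 0 = -29°C.
Density altitude = 7500 + 120 × (-29) = 4020 ft.

4020 ft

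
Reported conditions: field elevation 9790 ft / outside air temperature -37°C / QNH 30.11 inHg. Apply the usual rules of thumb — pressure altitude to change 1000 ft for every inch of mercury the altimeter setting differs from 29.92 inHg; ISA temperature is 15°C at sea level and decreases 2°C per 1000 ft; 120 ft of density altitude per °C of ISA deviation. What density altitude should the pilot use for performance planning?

5664 ft

Pressure altitude = 9790 + (29.92 − 30.11) × 1000 = 9790 + (-190) = 9600 ft.
ISA temperature at 9600 ft = 15 − 2 × (9600/1000) = -4.2°C.
ISA deviation = -37 − (-4.2) = -32.8°C.
Density altitude = 9600 + 120 × (-32.8) = 5664 ft.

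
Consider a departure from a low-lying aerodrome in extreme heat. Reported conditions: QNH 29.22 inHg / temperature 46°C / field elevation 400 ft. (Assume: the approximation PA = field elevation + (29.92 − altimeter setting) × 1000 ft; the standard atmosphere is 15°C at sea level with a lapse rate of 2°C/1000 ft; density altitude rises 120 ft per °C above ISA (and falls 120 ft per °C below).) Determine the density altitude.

5084 ft

Pressure altitude = 400 + (29.92 − 29.22) × 1000 = 400 + (+700) = 1100 ft.
ISA temperature at 1100 ft = 15 − 2 × (1100/1000) = 12.8°C.
ISA deviation = 46 − 12.8 = +33.2°C.
Density altitude = 1100 + 120 × (33.2) = 5084 ft.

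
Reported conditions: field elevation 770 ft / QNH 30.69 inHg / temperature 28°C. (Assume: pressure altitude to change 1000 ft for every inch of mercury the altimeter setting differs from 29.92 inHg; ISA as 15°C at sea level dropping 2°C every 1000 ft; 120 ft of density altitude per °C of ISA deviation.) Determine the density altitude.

1560 ft

Pressure altitude = 770 + (29.92 − 30.69) × 1000 = 770 + (-770) = 0 ft.
ISA temperature at 0 ft = 15 − 2 × (0/1000) = 15°C.
ISA deviation = 28 − 15 = +13°C.
Density altitude = 0 + 120 × (13) = 1560 ft.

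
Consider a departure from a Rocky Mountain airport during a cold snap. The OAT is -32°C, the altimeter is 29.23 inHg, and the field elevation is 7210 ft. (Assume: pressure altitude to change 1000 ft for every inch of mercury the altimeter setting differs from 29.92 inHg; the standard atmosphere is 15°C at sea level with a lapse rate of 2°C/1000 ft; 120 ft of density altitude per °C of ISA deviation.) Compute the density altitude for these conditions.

Pressure altitude = 7210 + (29.92 − 29.23) × 1000 = 7210 + (+690) = 7900 ft.
ISA temperature at 7900 ft = 15 − 2 × (7900/1000) = -0.8°C.
ISA deviation = -32 − (-0.8) = -31.2°C.
Density altitude = 7900 + 120 × (-31.2) = 4156 ft.

4156 ft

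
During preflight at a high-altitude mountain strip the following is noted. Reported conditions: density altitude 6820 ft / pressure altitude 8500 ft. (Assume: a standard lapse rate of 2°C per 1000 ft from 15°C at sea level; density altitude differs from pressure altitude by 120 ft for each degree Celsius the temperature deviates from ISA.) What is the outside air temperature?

-16°C

Density altitude − pressure altitude = 6820 − 8500 = -1680 ft.
At 120 ft/°C that is an ISA deviation of -1680/120 = -14°C.
ISA temperature at 8500 ft = 15 − 2 × (8500/1000) = -2°C.
OAT = ISA + deviation = -2 + (-14) = -16°C.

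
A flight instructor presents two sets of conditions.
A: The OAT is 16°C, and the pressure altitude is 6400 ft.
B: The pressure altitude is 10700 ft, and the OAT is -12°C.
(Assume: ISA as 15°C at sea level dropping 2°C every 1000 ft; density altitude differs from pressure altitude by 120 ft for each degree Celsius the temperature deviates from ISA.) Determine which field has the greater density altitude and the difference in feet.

B by 1972 ft

A: ISA temp = 2.2°C, deviation +13.8°C, DA = 6400 + 120 × 13.8 = 8056 ft.
B: ISA temp = -6.4°C, deviation -5.6°C, DA = 10700 + 120 × (-5.6) = 10028 ft.
B is higher by 10028 − 8056 = 1972 ft.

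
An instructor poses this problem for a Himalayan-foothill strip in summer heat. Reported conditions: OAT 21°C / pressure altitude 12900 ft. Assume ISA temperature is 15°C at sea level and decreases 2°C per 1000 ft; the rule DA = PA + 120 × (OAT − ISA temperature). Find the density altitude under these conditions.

ISA temperature at 12900 ft = 15 − 2 × (12900/1000) = -10.8°C.
ISA deviation = 21 − (-10.8) = +31.8°C.
Density altitude = 12900 + 120 × (31.8) = 12900 + (+3816) = 16716 ft.

16716 ft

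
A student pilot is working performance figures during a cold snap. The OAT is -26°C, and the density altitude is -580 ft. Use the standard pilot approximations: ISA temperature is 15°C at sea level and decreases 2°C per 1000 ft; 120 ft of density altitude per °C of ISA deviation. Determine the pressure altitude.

DA = PA + 120 × (OAT − (15 − 2·PA/1000)) = PA + 120·OAT − 1800 + 0.24·PA = 1.24·PA + 120·OAT − 1800.
So 1.24·PA = -580 − 120 × (-26) + 1800 = 4340.
PA = 4340 / 1.24 = 3500 ft.

3500 ft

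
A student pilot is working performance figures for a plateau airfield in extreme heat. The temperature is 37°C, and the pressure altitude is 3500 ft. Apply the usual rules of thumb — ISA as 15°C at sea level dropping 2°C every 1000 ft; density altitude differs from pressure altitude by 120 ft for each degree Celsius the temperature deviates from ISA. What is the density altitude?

6980 ft

ISA temperature at 3500 ft = 15 − 2 × (3500/1000) = 8°C.
ISA deviation = 37 − 8 = +29°C.
Density altitude = 3500 + 120 × (29) = 3500 + (+3480) = 6980 ft.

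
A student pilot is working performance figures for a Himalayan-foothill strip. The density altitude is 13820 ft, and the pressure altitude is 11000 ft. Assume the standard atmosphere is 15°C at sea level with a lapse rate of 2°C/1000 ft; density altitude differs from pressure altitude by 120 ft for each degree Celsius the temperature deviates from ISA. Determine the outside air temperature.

16.5°C

Density altitude − pressure altitude = 13820 − 11000 = +2820 ft.
At 120 ft/°C that is an ISA deviation of 2820/120 = +23.5°C.
ISA temperature at 11000 ft = 15 − 2 × (11000/1000) = -7°C.
OAT = ISA + deviation = -7 + (+23.5) = 16.5°C.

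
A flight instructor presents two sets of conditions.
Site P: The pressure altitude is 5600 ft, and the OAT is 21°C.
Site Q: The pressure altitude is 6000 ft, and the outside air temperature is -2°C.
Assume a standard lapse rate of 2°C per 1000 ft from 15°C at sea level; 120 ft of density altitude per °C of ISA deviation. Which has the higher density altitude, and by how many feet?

Site P: ISA temp = 3.8°C, deviation +17.2°C, DA = 5600 + 120 × 17.2 = 7664 ft.
Site Q: ISA temp = 3°C, deviation -5°C, DA = 6000 + 120 × (-5) = 5400 ft.
Site P is higher by 7664 − 5400 = 2264 ft.

Site P by 2264 ft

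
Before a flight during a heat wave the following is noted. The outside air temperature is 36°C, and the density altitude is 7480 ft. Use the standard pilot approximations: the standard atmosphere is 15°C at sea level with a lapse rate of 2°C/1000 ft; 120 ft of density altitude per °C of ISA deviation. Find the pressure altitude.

4000 ft

DA = PA + 120 × (OAT − (15 − 2·PA/1000)) = PA + 120·OAT − 1800 + 0.24·PA = 1.24·PA + 120·OAT − 1800.
So 1.24·PA = 7480 − 120 × 36 + 1800 = 4960.
PA = 4960 / 1.24 = 4000 ft.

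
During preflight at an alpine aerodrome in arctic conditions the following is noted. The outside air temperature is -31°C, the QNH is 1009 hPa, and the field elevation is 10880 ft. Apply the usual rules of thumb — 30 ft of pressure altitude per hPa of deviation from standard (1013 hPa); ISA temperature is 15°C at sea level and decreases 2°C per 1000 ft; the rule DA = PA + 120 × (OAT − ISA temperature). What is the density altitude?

Pressure altitude = 10880 + (1013 − 1009) × 30 = 10880 + (+120) = 11000 ft.
ISA temperature at 11000 ft = 15 − 2 × (11000/1000) = -7°C.
ISA deviation = -31 − (-7) = -24°C.
Density altitude = 11000 + 120 × (-24) = 8120 ft.

8120 ft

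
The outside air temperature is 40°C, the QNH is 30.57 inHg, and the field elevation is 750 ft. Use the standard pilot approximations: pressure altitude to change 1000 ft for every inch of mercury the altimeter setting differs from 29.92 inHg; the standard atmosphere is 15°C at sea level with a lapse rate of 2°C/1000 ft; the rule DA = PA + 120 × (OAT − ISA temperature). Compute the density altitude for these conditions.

Pressure altitude = 750 + (29.92 − 30.57) × 1000 = 750 + (-650) = 100 ft.
ISA temperature at 100 ft = 15 − 2 × (100/1000) = 14.8°C.
ISA deviation = 40 − 14.8 = +25.2°C.
Density altitude = 100 + 120 × (25.2) = 3124 ft.

3124 ft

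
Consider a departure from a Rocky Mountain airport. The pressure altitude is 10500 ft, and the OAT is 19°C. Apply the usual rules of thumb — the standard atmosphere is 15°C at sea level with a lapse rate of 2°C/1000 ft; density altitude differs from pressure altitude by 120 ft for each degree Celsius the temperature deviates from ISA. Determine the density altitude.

ISA temperature at 10500 ft = 15 − 2 × (10500/1000) = -6°C.
ISA deviation = 19 − (-6) = +25°C.
Density altitude = 10500 + 120 × (25) = 10500 + (+3000) = 13500 ft.

13500 ft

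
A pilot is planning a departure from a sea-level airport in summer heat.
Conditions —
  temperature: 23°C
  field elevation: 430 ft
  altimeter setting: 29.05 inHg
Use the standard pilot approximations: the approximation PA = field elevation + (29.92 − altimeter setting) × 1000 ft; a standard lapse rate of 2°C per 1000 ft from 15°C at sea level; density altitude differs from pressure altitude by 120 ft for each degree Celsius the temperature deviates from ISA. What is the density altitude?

2572 ft

Pressure altitude = 430 + (29.92 − 29.05) × 1000 = 430 + (+870) = 1300 ft.
ISA temperature at 1300 ft = 15 − 2 × (1300/1000) = 12.4°C.
ISA deviation = 23 − 12.4 = +10.6°C.
Density altitude = 1300 + 120 × (10.6) = 2572 ft.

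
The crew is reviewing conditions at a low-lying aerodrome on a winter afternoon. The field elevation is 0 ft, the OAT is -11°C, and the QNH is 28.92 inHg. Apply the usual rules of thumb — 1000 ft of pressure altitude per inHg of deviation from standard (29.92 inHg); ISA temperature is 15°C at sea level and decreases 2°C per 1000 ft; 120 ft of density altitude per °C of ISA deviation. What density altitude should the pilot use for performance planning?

Pressure altitude = 0 + (29.92 − 28.92) × 1000 = 0 + (+1000) = 1000 ft.
ISA temperature at 1000 ft = 15 − 2 × (1000/1000) = 13°C.
ISA deviation = -11 − 13 = -24°C.
Density altitude = 1000 + 120 × (-24) = -1880 ft.

-1880 ft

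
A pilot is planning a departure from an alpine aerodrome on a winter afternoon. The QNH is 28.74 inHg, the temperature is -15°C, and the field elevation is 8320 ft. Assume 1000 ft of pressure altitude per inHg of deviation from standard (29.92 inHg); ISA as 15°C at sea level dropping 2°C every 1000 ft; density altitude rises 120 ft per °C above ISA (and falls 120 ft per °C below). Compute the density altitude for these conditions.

8180 ft

Pressure altitude = 8320 + (29.92 − 28.74) × 1000 = 8320 + (+1180) = 9500 ft.
ISA temperature at 9500 ft = 15 − 2 × (9500/1000) = -4°C.
ISA deviation = -15 − (-4) = -11°C.
Density altitude = 9500 + 120 × (-11) = 8180 ft.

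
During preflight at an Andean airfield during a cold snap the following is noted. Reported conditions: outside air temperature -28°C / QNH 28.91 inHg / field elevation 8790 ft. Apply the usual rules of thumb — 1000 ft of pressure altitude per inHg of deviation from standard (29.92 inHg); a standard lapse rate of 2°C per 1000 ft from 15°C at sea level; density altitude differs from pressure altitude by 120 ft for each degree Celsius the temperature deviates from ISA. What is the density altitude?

6992 ft

Pressure altitude = 8790 + (29.92 − 28.91) × 1000 = 8790 + (+1010) = 9800 ft.
ISA temperature at 9800 ft = 15 − 2 × (9800/1000) = -4.6°C.
ISA deviation = -28 − (-4.6) = -23.4°C.
Density altitude = 9800 + 120 × (-23.4) = 6992 ft.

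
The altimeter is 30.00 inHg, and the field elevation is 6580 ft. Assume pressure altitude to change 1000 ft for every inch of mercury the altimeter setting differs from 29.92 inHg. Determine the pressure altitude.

Pressure correction = (29.92 − 30.00) × 1000 = -80 ft.
Pressure altitude = 6580 + (-80) = 6500 ft.

6500 ft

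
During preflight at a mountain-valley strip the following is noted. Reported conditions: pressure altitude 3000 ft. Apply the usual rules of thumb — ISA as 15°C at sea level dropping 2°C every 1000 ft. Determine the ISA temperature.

9°C

ISA temperature = 15 − 2 × (3000/1000) = 15 − 6 = 9°C.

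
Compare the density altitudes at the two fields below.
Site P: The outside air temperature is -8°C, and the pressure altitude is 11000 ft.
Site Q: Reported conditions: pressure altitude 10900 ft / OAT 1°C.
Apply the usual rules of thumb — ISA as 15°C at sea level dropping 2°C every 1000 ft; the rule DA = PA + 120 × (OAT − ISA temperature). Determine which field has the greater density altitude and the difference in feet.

Site Q by 956 ft

Site P: ISA temp = -7°C, deviation -1°C, DA = 11000 + 120 × (-1) = 10880 ft.
Site Q: ISA temp = -6.8°C, deviation +7.8°C, DA = 10900 + 120 × 7.8 = 11836 ft.
Site Q is higher by 11836 − 10880 = 956 ft.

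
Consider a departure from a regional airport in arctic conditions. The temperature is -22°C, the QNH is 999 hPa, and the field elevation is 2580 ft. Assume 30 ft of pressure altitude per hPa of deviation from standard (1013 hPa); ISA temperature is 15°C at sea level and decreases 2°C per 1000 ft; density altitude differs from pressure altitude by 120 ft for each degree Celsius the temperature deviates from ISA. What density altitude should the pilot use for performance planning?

-720 ft

Pressure altitude = 2580 + (1013 − 999) × 30 = 2580 + (+420) = 3000 ft.
ISA temperature at 3000 ft = 15 − 2 × (3000/1000) = 9°C.
ISA deviation = -22 − 9 = -31°C.
Density altitude = 3000 + 120 × (-31) = -720 ft.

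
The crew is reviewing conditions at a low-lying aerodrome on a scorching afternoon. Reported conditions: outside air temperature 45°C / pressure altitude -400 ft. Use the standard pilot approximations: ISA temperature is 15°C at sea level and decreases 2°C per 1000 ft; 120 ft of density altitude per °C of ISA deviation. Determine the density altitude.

ISA temperature at -400 ft = 15 − 2 × (-400/1000) = 15.8°C.
ISA deviation = 45 − 15.8 = +29.2°C.
Density altitude = -400 + 120 × (29.2) = -400 + (+3504) = 3104 ft.

3104 ft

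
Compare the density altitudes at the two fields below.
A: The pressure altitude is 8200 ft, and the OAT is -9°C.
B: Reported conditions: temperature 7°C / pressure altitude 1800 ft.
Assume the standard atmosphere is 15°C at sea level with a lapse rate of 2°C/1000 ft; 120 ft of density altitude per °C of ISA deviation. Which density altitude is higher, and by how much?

A by 6016 ft

A: ISA temp = -1.4°C, deviation -7.6°C, DA = 8200 + 120 × (-7.6) = 7288 ft.
B: ISA temp = 11.4°C, deviation -4.4°C, DA = 1800 + 120 × (-4.4) = 1272 ft.
A is higher by 7288 − 1272 = 6016 ft.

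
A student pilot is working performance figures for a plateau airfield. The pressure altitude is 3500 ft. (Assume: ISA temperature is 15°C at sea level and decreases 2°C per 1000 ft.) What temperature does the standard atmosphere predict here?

ISA temperature = 15 − 2 × (3500/1000) = 15 − 7 = 8°C.

8°C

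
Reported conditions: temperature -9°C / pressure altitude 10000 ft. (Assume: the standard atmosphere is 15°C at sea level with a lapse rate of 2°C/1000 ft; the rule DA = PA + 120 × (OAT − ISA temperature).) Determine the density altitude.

ISA temperature at 10000 ft = 15 − 2 × (10000/1000) = -5°C.
ISA deviation = -9 − (-5) = -4°C.
Density altitude = 10000 + 120 × (-4) = 10000 + (-480) = 9520 ft.

9520 ft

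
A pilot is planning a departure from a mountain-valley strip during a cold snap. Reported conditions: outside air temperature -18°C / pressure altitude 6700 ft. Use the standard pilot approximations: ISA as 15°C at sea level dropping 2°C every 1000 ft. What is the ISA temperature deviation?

ISA temperature at 6700 ft = 15 − 2 × (6700/1000) = 1.6°C.
Deviation = OAT − ISA = -18 − 1.6 = -19.6°C.

ISA-19.6°C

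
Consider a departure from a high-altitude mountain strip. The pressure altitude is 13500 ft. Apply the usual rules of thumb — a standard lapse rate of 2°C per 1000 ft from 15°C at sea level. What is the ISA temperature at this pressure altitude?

ISA temperature = 15 − 2 × (13500/1000) = 15 − 27 = -12°C.

-12°C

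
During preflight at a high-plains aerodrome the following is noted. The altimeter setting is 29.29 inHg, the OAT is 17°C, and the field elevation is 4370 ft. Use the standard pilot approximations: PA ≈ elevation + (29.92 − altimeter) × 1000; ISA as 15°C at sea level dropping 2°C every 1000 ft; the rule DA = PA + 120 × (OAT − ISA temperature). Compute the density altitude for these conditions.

Pressure altitude = 4370 + (29.92 − 29.29) × 1000 = 4370 + (+630) = 5000 ft.
ISA temperature at 5000 ft = 15 − 2 × (5000/1000) = 5°C.
ISA deviation = 17 − 5 = +12°C.
Density altitude = 5000 + 120 × (12) = 6440 ft.

6440 ft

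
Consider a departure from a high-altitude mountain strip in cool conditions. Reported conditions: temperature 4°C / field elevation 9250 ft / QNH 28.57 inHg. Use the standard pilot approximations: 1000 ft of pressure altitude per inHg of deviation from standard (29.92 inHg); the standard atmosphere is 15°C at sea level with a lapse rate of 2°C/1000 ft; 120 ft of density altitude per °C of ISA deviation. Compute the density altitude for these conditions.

11824 ft

Pressure altitude = 9250 + (29.92 − 28.57) × 1000 = 9250 + (+1350) = 10600 ft.
ISA temperature at 10600 ft = 15 − 2 × (10600/1000) = -6.2°C.
ISA deviation = 4 − (-6.2) = +10.2°C.
Density altitude = 10600 + 120 × (10.2) = 11824 ft.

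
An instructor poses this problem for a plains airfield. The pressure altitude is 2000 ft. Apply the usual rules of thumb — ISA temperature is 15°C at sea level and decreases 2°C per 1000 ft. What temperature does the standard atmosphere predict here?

11°C

ISA temperature = 15 − 2 × (2000/1000) = 15 − 4 = 11°C.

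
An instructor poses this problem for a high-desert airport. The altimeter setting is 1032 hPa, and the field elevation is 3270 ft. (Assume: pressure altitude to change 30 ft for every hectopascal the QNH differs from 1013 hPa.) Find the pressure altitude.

Pressure correction = (1013 − 1032) × 30 = -570 ft.
Pressure altitude = 3270 + (-570) = 2700 ft.

2700 ft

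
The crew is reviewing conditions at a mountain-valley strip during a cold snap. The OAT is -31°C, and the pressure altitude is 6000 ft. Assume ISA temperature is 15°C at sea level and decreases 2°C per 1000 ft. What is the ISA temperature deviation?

ISA-34°C

ISA temperature at 6000 ft = 15 − 2 × (6000/1000) = 3°C.
Deviation = OAT − ISA = -31 − 3 = -34°C.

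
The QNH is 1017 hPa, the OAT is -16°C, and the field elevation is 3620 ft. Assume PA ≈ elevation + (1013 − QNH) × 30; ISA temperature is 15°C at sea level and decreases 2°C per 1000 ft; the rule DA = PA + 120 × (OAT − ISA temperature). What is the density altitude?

Pressure altitude = 3620 + (1013 − 1017) × 30 = 3620 + (-120) = 3500 ft.
ISA temperature at 3500 ft = 15 − 2 × (3500/1000) = 8°C.
ISA deviation = -16 − 8 = -24°C.
Density altitude = 3500 + 120 × (-24) = 620 ft.

620 ft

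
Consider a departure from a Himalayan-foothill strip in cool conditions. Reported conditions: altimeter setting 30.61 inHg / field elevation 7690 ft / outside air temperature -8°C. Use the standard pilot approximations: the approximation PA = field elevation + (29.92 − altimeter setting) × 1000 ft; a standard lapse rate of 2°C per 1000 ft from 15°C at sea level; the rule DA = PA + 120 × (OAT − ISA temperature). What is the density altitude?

5920 ft

Pressure altitude = 7690 + (29.92 − 30.61) × 1000 = 7690 + (-690) = 7000 ft.
ISA temperature at 7000 ft = 15 − 2 × (7000/1000) = 1°C.
ISA deviation = -8 − 1 = -9°C.
Density altitude = 7000 + 120 × (-9) = 5920 ft.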